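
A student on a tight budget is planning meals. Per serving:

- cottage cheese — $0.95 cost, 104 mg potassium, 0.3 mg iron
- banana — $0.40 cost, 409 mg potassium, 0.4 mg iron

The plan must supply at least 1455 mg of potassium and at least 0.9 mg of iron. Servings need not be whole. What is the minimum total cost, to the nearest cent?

An LP optimum is at a vertex; with two nutrient constraints at most two foods are used. Check each candidate.
cottage cheese only: max(1455/104, 0.9/0.3) = 13.99 servings → $13.29.
banana only: max(1455/409, 0.9/0.4) = 3.557 servings → $1.42.
cottage cheese + banana: the both-tight solution has a negative serving — not a feasible corner.
Cheapest feasible corner: $1.42.

$1.42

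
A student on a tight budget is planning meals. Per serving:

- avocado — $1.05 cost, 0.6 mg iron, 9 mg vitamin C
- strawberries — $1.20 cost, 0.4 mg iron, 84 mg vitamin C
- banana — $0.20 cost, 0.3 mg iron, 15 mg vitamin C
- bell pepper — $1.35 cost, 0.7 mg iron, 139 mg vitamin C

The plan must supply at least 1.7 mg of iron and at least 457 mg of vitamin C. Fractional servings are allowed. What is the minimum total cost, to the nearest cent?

$4.44

A basic optimal solution has at most two foods positive. Try each food alone and each pair with both targets met exactly.
avocado only: max(1.7/0.6, 457/9) = 50.78 servings → $53.32.
strawberries only: max(1.7/0.4, 457/84) = 5.44 servings → $6.53.
banana only: max(1.7/0.3, 457/15) = 30.47 servings → $6.09.
bell pepper only: max(1.7/0.7, 457/139) = 3.288 servings → $4.44.
avocado + strawberries: intersection lies outside the first quadrant.
avocado + banana: intersection lies outside the first quadrant.
avocado + bell pepper: intersection lies outside the first quadrant.
strawberries + banana: the both-tight solution has a negative serving — not a feasible corner.
strawberries + bell pepper with both targets exact would need a negative amount; discard.
banana + bell pepper: the both-tight solution has a negative serving — not a feasible corner.
The minimum over all feasible corners is $4.44.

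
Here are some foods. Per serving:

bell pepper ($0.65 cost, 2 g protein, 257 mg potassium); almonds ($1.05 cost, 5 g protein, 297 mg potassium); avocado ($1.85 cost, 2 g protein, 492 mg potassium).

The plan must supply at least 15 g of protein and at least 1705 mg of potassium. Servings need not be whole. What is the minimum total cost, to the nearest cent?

$4.50

A basic optimal solution has at most two foods positive. Try each food alone and each pair with both targets met exactly.
bell pepper only: max(15/2, 1705/257) = 7.5 servings → $4.88.
almonds only: max(15/5, 1705/297) = 5.741 servings → $6.03.
avocado only: max(15/2, 1705/492) = 7.5 servings → $13.88.
bell pepper + almonds with both tight: 5.89 servings and 0.644 servings → $4.50.
bell pepper + avocado: intersection lies outside the first quadrant.
almonds + avocado with both tight: 2.128 servings and 2.181 servings → $6.27.
So the least-cost plan costs $4.50.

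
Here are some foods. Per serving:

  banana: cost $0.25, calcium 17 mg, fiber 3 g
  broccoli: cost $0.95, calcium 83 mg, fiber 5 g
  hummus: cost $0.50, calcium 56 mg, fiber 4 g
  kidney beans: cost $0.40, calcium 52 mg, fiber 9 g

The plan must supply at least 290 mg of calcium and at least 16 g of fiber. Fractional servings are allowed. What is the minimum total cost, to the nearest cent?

$2.23

Check every corner: each single food scaled to meet both minima, and each pair solved so both constraints bind.
banana only: max(290/17, 16/3) = 17.06 servings → $4.26.
broccoli only: max(290/83, 16/5) = 3.494 servings → $3.32.
hummus only: max(290/56, 16/4) = 5.179 servings → $2.59.
kidney beans only: max(290/52, 16/9) = 5.577 servings → $2.23.
banana + broccoli with both targets exact would need a negative amount; discard.
banana + hummus: intersection lies outside the first quadrant.
banana + kidney beans: intersection lies outside the first quadrant.
broccoli + hummus: the both-tight solution has a negative serving — not a feasible corner.
broccoli + kidney beans: intersection lies outside the first quadrant.
hummus + kidney beans: the both-tight solution has a negative serving — not a feasible corner.
So the least-cost plan costs $2.23.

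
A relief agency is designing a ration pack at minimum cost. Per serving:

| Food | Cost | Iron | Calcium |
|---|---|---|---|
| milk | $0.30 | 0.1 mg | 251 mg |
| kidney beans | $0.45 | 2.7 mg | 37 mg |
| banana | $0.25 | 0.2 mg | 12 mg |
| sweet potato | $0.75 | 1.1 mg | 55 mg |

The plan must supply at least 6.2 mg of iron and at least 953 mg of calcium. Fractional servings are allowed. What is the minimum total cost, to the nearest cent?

$2.02

At the optimum either one food covers both requirements or two foods hit both targets exactly; no other combination can be cheaper.
milk only: max(6.2/0.1, 953/251) = 62 servings → $18.60.
kidney beans only: max(6.2/2.7, 953/37) = 25.76 servings → $11.59.
banana only: max(6.2/0.2, 953/12) = 79.42 servings → $19.85.
sweet potato only: max(6.2/1.1, 953/55) = 17.33 servings → $13.00.
milk + kidney beans with both tight: 3.477 servings and 2.168 servings → $2.02.
milk + banana with both tight: 2.371 servings and 29.81 servings → $8.16.
milk + sweet potato with both tight: 2.614 servings and 5.399 servings → $4.83.
kidney beans + banana: the both-tight solution has a negative serving — not a feasible corner.
kidney beans + sweet potato with both targets exact would need a negative amount; discard.
banana + sweet potato with both targets exact would need a negative amount; discard.
So the least-cost plan costs $2.02.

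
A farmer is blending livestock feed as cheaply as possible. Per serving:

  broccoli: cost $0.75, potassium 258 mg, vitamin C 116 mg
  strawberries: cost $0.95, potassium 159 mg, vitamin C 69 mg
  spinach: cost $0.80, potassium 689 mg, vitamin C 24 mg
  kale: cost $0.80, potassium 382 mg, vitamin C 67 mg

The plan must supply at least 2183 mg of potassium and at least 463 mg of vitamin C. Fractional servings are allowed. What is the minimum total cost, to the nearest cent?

An LP optimum is at a vertex; with two nutrient constraints at most two foods are used. Check each candidate.
broccoli only: max(2183/258, 463/116) = 8.461 servings → $6.35.
strawberries only: max(2183/159, 463/69) = 13.73 servings → $13.04.
spinach only: max(2183/689, 463/24) = 19.29 servings → $15.43.
kale only: max(2183/382, 463/67) = 6.91 servings → $5.53.
broccoli + strawberries with both targets exact would need a negative amount; discard.
broccoli + spinach with both tight: 3.616 servings and 1.814 servings → $4.16.
broccoli + kale with both tight: 1.132 servings and 4.95 servings → $4.81.
strawberries + spinach with both tight: 6.098 servings and 1.761 servings → $7.20.
strawberries + kale with both tight: 1.949 servings and 4.904 servings → $5.77.
spinach + kale with both targets exact would need a negative amount; discard.
So the least-cost plan costs $4.16.

$4.16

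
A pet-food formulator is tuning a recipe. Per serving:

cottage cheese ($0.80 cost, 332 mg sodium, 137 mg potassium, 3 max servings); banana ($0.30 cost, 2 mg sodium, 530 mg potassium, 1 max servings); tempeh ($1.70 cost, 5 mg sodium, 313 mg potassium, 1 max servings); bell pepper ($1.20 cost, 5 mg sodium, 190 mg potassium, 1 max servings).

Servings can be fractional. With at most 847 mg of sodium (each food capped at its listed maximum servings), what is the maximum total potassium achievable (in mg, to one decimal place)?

Potassium per mg sodium: banana 265, tempeh 62.6, bell pepper 38, cottage cheese 0.4127.
Take 1 serving of banana: uses 2 mg sodium, +530.0 mg potassium (running total 530.0 mg).
Take 1 serving of tempeh: uses 5 mg sodium, +313.0 mg potassium (running total 843.0 mg).
Take 1 serving of bell pepper: uses 5 mg sodium, +190.0 mg potassium (running total 1033.0 mg).
Take 2.515 servings of cottage cheese: uses 835 mg sodium, +344.6 mg potassium (running total 1377.6 mg).
Greedy by best ratio exhausts the sodium allowance optimally: 1377.6 mg.

1377.6 mg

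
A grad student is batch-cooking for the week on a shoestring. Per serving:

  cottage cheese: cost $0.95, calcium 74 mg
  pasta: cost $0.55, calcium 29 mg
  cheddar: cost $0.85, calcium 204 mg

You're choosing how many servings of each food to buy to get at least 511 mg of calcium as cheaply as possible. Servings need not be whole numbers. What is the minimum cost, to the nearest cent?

$2.13

Cost per mg of calcium: cheddar $0.0042, cottage cheese $0.0128, pasta $0.0190.
With no serving limits, use only cheddar: 511 mg / 204 mg = 2.505 servings × $0.85 = $2.13.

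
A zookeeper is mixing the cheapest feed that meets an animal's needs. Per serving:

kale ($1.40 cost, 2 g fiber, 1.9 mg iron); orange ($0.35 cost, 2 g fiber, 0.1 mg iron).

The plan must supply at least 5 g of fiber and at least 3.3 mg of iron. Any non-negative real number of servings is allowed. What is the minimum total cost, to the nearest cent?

$2.65

Compare the cost at each extreme point of the feasible region.
kale only: max(5/2, 3.3/1.9) = 2.5 servings → $3.50.
orange only: max(5/2, 3.3/0.1) = 33 servings → $11.55.
kale + orange with both tight: 1.694 servings and 0.8056 servings → $2.65.
The minimum over all feasible corners is $2.65.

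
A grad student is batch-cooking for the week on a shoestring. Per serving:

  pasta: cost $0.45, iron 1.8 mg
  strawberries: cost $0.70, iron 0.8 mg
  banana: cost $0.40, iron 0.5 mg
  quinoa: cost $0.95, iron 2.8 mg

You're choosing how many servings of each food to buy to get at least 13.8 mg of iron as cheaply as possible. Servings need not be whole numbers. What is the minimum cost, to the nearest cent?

Cost per mg of iron: pasta $0.2500, quinoa $0.3393, banana $0.8000, strawberries $0.8750.
With no serving limits, use only pasta: 13.8 mg / 1.8 mg = 7.667 servings × $0.45 = $3.45.

$3.45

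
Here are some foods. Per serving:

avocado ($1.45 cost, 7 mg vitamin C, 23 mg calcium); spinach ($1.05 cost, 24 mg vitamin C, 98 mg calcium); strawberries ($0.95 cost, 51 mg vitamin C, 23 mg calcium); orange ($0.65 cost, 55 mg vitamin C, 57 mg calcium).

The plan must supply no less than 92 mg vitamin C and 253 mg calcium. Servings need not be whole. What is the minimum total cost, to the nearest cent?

For a min-cost LP with two ≥-constraints, a basic feasible solution has at most two positive variables.
avocado only: max(92/7, 253/23) = 13.14 servings → $19.06.
spinach only: max(92/24, 253/98) = 3.833 servings → $4.03.
strawberries only: max(92/51, 253/23) = 11 servings → $10.45.
orange only: max(92/55, 253/57) = 4.439 servings → $2.89.
avocado + spinach: intersection lies outside the first quadrant.
avocado + strawberries with both tight: 10.66 servings and 0.3409 servings → $15.78.
avocado + orange with both tight: 10.01 servings and 0.3984 servings → $14.78.
spinach + strawberries with both tight: 2.426 servings and 0.6622 servings → $3.18.
spinach + orange with both tight: 2.156 servings and 0.732 servings → $2.74.
strawberries + orange with both targets exact would need a negative amount; discard.
Cheapest feasible corner: $2.74.

$2.74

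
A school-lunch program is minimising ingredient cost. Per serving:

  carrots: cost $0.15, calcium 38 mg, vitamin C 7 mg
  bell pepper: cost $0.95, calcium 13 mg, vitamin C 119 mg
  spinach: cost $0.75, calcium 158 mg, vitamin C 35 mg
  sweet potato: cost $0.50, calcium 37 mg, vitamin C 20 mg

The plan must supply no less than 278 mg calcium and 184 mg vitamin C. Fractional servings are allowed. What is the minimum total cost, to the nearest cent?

Minimising a linear cost over {calcium ≥ 278, vitamin C ≥ 184, servings ≥ 0} — the optimum is at a vertex, using one or two foods.
carrots only: max(278/38, 184/7) = 26.29 servings → $3.94.
bell pepper only: max(278/13, 184/119) = 21.38 servings → $20.32.
spinach only: max(278/158, 184/35) = 5.257 servings → $3.94.
sweet potato only: max(278/37, 184/20) = 9.2 servings → $4.60.
carrots + bell pepper with both tight: 6.926 servings and 1.139 servings → $2.12.
carrots + spinach with both targets exact would need a negative amount; discard.
carrots + sweet potato: the both-tight solution has a negative serving — not a feasible corner.
bell pepper + spinach with both tight: 1.054 servings and 1.673 servings → $2.26.
bell pepper + sweet potato with both tight: 0.3012 servings and 7.408 servings → $3.99.
spinach + sweet potato with both targets exact would need a negative amount; discard.
So the least-cost plan costs $2.12.

$2.12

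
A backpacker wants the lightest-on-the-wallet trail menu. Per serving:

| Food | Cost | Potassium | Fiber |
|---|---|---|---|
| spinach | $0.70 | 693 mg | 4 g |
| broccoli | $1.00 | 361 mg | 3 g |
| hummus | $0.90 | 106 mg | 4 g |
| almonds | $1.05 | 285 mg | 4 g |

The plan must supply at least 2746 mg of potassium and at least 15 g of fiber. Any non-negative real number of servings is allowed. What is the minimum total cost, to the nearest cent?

Two binding constraints pin down two serving amounts, so the optimal mix uses at most two foods. The candidates are each food alone (scaled to the tighter of potassium/fiber) and each pair with both constraints tight.
spinach only: max(2746/693, 15/4) = 3.962 servings → $2.77.
broccoli only: max(2746/361, 15/3) = 7.607 servings → $7.61.
hummus only: max(2746/106, 15/4) = 25.91 servings → $23.32.
almonds only: max(2746/285, 15/4) = 9.635 servings → $10.12.
spinach + broccoli: the both-tight solution has a negative serving — not a feasible corner.
spinach + hummus: the both-tight solution has a negative serving — not a feasible corner.
spinach + almonds: the both-tight solution has a negative serving — not a feasible corner.
broccoli + hummus: intersection lies outside the first quadrant.
broccoli + almonds: intersection lies outside the first quadrant.
hummus + almonds: intersection lies outside the first quadrant.
Cheapest feasible corner: $2.77.

$2.77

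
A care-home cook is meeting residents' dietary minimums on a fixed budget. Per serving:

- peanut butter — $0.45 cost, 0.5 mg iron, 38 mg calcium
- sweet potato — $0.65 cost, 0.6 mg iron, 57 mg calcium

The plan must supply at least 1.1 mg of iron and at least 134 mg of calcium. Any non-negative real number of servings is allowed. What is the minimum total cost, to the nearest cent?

$1.53

Two binding constraints pin down two serving amounts, so the optimal mix uses at most two foods. The candidates are each food alone (scaled to the tighter of iron/calcium) and each pair with both constraints tight.
peanut butter only: max(1.1/0.5, 134/38) = 3.526 servings → $1.59.
sweet potato only: max(1.1/0.6, 134/57) = 2.351 servings → $1.53.
peanut butter + sweet potato: intersection lies outside the first quadrant.
Cheapest feasible corner: $1.53.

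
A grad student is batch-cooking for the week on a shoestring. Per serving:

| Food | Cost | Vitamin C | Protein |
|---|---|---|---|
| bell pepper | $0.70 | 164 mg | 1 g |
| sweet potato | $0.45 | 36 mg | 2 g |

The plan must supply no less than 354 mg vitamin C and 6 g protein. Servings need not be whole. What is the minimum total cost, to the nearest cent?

Check every corner: each single food scaled to meet both minima, and each pair solved so both constraints bind.
bell pepper only: max(354/164, 6/1) = 6 servings → $4.20.
sweet potato only: max(354/36, 6/2) = 9.833 servings → $4.42.
bell pepper + sweet potato with both tight: 1.685 servings and 2.158 servings → $2.15.
The minimum over all feasible corners is $2.15.

$2.15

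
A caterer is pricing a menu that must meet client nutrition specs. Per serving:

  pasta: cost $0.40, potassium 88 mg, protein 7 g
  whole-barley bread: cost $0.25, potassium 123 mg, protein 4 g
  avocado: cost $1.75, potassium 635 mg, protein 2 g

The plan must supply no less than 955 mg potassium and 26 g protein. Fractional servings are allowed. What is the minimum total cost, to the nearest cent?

$1.94

With two linear requirements the optimum uses one or two foods; enumerate the corners.
pasta only: max(955/88, 26/7) = 10.85 servings → $4.34.
whole-barley bread only: max(955/123, 26/4) = 7.764 servings → $1.94.
avocado only: max(955/635, 26/2) = 13 servings → $22.75.
pasta + whole-barley bread: the both-tight solution has a negative serving — not a feasible corner.
pasta + avocado with both tight: 3.42 servings and 1.03 servings → $3.17.
whole-barley bread + avocado with both tight: 6.364 servings and 0.2711 servings → $2.07.
So the least-cost plan costs $1.94.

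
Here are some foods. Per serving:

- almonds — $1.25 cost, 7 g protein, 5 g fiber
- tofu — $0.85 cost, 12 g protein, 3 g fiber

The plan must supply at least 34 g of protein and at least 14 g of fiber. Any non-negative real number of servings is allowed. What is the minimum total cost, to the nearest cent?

almonds only: max(34/7, 14/5) = 4.857 servings → $6.07.
tofu only: max(34/12, 14/3) = 4.667 servings → $3.97.
almonds + tofu with both tight: 1.692 servings and 1.846 servings → $3.68.
So the least-cost plan costs $3.68.

$3.68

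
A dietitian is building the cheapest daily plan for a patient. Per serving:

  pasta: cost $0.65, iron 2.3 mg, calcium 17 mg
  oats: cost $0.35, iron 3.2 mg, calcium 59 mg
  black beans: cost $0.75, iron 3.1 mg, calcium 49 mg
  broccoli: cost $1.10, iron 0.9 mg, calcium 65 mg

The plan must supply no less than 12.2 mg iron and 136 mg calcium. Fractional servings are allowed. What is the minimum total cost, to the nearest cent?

$1.33

Minimising a linear cost over {iron ≥ 12.2, calcium ≥ 136, servings ≥ 0} — the optimum is at a vertex, using one or two foods.
pasta only: max(12.2/2.3, 136/17) = 8 servings → $5.20.
oats only: max(12.2/3.2, 136/59) = 3.812 servings → $1.33.
black beans only: max(12.2/3.1, 136/49) = 3.935 servings → $2.95.
broccoli only: max(12.2/0.9, 136/65) = 13.56 servings → $14.91.
pasta + oats with both tight: 3.501 servings and 1.296 servings → $2.73.
pasta + black beans with both tight: 2.937 servings and 1.757 servings → $3.23.
pasta + broccoli with both tight: 4.997 servings and 0.7854 servings → $4.11.
oats + black beans: intersection lies outside the first quadrant.
oats + broccoli: the both-tight solution has a negative serving — not a feasible corner.
black beans + broccoli: the both-tight solution has a negative serving — not a feasible corner.
The minimum over all feasible corners is $1.33.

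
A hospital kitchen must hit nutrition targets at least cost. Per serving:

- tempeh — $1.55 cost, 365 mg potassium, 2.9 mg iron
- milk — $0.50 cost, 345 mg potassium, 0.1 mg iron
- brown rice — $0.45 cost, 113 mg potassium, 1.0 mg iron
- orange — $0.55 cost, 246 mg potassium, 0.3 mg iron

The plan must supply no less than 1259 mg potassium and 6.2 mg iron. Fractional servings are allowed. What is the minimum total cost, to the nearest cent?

This is a tiny linear program; its minimum lies at a vertex of the feasible set. List the vertices and price them.
tempeh only: max(1259/365, 6.2/2.9) = 3.449 servings → $5.35.
milk only: max(1259/345, 6.2/0.1) = 62 servings → $31.00.
brown rice only: max(1259/113, 6.2/1.0) = 11.14 servings → $5.01.
orange only: max(1259/246, 6.2/0.3) = 20.67 servings → $11.37.
tempeh + milk with both tight: 2.088 servings and 1.44 servings → $3.96.
tempeh + brown rice with both targets exact would need a negative amount; discard.
tempeh + orange with both tight: 1.9 servings and 2.299 servings → $4.21.
milk + brown rice with both tight: 1.673 servings and 6.033 servings → $3.55.
milk + orange with both targets exact would need a negative amount; discard.
brown rice + orange with both tight: 5.41 servings and 2.633 servings → $3.88.
The minimum over all feasible corners is $3.55.

$3.55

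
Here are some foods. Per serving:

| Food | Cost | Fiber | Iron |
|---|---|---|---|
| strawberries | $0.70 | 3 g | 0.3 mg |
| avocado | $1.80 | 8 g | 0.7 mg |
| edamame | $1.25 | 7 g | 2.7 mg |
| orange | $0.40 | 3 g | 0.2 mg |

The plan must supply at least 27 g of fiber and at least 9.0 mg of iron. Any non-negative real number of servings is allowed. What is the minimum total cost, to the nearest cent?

Two binding constraints pin down two serving amounts, so the optimal mix uses at most two foods. The candidates are each food alone (scaled to the tighter of fiber/iron) and each pair with both constraints tight.
strawberries only: max(27/3, 9.0/0.3) = 30 servings → $21.00.
avocado only: max(27/8, 9.0/0.7) = 12.86 servings → $23.14.
edamame only: max(27/7, 9.0/2.7) = 3.857 servings → $4.82.
orange only: max(27/3, 9.0/0.2) = 45 servings → $18.00.
strawberries + avocado with both targets exact would need a negative amount; discard.
strawberries + edamame with both tight: 1.65 servings and 3.15 servings → $5.09.
strawberries + orange: the both-tight solution has a negative serving — not a feasible corner.
avocado + edamame with both tight: 0.5928 servings and 3.18 servings → $5.04.
avocado + orange: the both-tight solution has a negative serving — not a feasible corner.
edamame + orange with both tight: 3.224 servings and 1.478 servings → $4.62.
So the least-cost plan costs $4.62.

$4.62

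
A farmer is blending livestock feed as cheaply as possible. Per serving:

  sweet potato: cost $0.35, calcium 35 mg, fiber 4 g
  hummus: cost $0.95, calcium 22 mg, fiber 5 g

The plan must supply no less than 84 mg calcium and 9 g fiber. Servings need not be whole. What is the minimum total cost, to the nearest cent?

$0.84

sweet potato only: max(84/35, 9/4) = 2.4 servings → $0.84.
hummus only: max(84/22, 9/5) = 3.818 servings → $3.63.
sweet potato + hummus with both targets exact would need a negative amount; discard.
The minimum over all feasible corners is $0.84.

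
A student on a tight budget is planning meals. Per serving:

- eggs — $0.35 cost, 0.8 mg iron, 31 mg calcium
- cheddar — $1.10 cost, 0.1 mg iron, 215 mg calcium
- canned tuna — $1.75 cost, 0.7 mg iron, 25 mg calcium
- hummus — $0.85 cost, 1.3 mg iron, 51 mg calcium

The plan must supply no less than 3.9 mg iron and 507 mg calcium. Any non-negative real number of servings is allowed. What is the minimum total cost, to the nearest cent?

An LP optimum is at a vertex; with two nutrient constraints at most two foods are used. Check each candidate.
eggs only: max(3.9/0.8, 507/31) = 16.35 servings → $5.72.
cheddar only: max(3.9/0.1, 507/215) = 39 servings → $42.90.
canned tuna only: max(3.9/0.7, 507/25) = 20.28 servings → $35.49.
hummus only: max(3.9/1.3, 507/51) = 9.941 servings → $8.45.
eggs + cheddar with both tight: 4.664 servings and 1.686 servings → $3.49.
eggs + canned tuna: intersection lies outside the first quadrant.
eggs + hummus: intersection lies outside the first quadrant.
cheddar + canned tuna with both tight: 1.739 servings and 5.323 servings → $11.23.
cheddar + hummus with both tight: 1.677 servings and 2.871 servings → $4.29.
canned tuna + hummus: the both-tight solution has a negative serving — not a feasible corner.
Cheapest feasible corner: $3.49.

$3.49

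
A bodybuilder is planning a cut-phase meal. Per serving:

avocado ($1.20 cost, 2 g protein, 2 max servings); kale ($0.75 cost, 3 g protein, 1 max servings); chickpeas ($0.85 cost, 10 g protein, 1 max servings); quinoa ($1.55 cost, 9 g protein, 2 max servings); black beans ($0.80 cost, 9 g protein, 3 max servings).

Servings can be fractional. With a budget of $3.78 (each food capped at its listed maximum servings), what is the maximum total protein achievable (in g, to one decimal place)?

Protein per dollar: chickpeas 11.76, black beans 11.25, quinoa 5.806, kale 4, avocado 1.667.
Take 1 serving of chickpeas: spends $0.85, +10.0 g protein (running total 10.0 g).
Take 3 servings of black beans: spends $2.40, +27.0 g protein (running total 37.0 g).
Take 0.3419 servings of quinoa: spends $0.53, +3.1 g protein (running total 40.1 g).
Greedy by best ratio exhausts the cost allowance optimally: 40.1 g.

40.1 g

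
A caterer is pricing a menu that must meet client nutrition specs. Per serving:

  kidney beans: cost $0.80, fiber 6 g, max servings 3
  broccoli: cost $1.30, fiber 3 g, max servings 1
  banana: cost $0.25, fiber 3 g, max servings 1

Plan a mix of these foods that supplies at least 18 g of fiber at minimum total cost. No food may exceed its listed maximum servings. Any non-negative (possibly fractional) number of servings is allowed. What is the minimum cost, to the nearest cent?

$2.25

Cost per g of fiber: banana $0.0833, kidney beans $0.1333, broccoli $0.4333.
Take 1 serving of banana: +3.0 g fiber for $0.25 (total $0.25, still need 15.0 g).
Take 2.5 servings of kidney beans: +15.0 g fiber for $2.00 (total $2.25, still need 0.0 g).
Filling from the cheapest source first is optimal under one linear minimum: $2.25.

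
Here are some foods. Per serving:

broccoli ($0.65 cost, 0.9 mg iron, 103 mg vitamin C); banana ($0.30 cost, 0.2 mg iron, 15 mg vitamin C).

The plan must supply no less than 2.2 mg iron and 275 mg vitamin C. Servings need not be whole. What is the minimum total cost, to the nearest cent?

Compare the cost at each extreme point of the feasible region.
broccoli only: max(2.2/0.9, 275/103) = 2.67 servings → $1.74.
banana only: max(2.2/0.2, 275/15) = 18.33 servings → $5.50.
broccoli + banana: the both-tight solution has a negative serving — not a feasible corner.
The minimum over all feasible corners is $1.74.

$1.74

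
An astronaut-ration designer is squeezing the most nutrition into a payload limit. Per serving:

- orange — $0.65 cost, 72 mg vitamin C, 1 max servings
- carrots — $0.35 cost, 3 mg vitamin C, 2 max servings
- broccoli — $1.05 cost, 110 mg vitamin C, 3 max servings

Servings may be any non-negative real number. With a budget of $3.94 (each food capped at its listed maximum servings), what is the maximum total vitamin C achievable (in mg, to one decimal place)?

403.2 mg

Vitamin C per dollar: orange 110.8, broccoli 104.8, carrots 8.571.
Take 1 serving of orange: spends $0.65, +72.0 mg vitamin C (running total 72.0 mg).
Take 3 servings of broccoli: spends $3.15, +330.0 mg vitamin C (running total 402.0 mg).
Take 0.4 servings of carrots: spends $0.14, +1.2 mg vitamin C (running total 403.2 mg).
Greedy by best ratio exhausts the cost allowance optimally: 403.2 mg.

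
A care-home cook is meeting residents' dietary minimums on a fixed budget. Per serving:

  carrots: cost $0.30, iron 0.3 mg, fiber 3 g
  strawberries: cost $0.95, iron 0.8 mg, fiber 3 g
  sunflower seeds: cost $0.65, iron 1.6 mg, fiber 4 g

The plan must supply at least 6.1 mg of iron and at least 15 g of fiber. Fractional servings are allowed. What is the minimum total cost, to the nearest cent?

This is a tiny linear program; its minimum lies at a vertex of the feasible set. List the vertices and price them.
carrots only: max(6.1/0.3, 15/3) = 20.33 servings → $6.10.
strawberries only: max(6.1/0.8, 15/3) = 7.625 servings → $7.24.
sunflower seeds only: max(6.1/1.6, 15/4) = 3.812 servings → $2.48.
carrots + strawberries: intersection lies outside the first quadrant.
carrots + sunflower seeds with both targets exact would need a negative amount; discard.
strawberries + sunflower seeds: the both-tight solution has a negative serving — not a feasible corner.
The minimum over all feasible corners is $2.48.

$2.48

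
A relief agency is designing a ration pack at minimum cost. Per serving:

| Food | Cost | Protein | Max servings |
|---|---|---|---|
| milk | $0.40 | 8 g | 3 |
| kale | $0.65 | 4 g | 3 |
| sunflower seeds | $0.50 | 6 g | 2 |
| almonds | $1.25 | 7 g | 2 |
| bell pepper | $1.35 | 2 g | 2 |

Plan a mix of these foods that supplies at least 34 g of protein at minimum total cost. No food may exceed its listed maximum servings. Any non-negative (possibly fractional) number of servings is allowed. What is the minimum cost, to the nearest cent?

Cost per g of protein: milk $0.0500, sunflower seeds $0.0833, kale $0.1625, almonds $0.1786, bell pepper $0.6750.
Take 3 servings of milk: +24.0 g protein for $1.20 (total $1.20, still need 10.0 g).
Take 1.667 servings of sunflower seeds: +10.0 g protein for $0.83 (total $2.03, still need 0.0 g).
Greedy by cheapest-per-g is optimal for a single linear constraint, so the minimum cost is $2.03.

$2.03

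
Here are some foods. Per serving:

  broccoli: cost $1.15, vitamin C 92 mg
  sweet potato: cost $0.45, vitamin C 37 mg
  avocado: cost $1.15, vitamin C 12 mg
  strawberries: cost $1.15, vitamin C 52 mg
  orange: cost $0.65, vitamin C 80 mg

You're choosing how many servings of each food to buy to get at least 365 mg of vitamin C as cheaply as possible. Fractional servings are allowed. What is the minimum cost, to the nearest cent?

Cost per mg of vitamin C: orange $0.0081, sweet potato $0.0122, broccoli $0.0125, strawberries $0.0221, avocado $0.0958.
With no serving limits, use only orange: 365 mg / 80 mg = 4.562 servings × $0.65 = $2.97.

$2.97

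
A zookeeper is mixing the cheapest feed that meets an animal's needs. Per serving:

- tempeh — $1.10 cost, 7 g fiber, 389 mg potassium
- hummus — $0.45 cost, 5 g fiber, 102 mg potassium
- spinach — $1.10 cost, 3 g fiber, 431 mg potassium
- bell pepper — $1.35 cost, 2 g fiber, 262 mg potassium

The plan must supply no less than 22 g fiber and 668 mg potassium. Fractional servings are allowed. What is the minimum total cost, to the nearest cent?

$2.40

Check every corner: each single food scaled to meet both minima, and each pair solved so both constraints bind.
tempeh only: max(22/7, 668/389) = 3.143 servings → $3.46.
hummus only: max(22/5, 668/102) = 6.549 servings → $2.95.
spinach only: max(22/3, 668/431) = 7.333 servings → $8.07.
bell pepper only: max(22/2, 668/262) = 11 servings → $14.85.
tempeh + hummus with both tight: 0.8903 servings and 3.154 servings → $2.40.
tempeh + spinach: intersection lies outside the first quadrant.
tempeh + bell pepper with both targets exact would need a negative amount; discard.
hummus + spinach with both tight: 4.044 servings and 0.5928 servings → $2.47.
hummus + bell pepper with both tight: 4.004 servings and 0.991 servings → $3.14.
spinach + bell pepper with both targets exact would need a negative amount; discard.
So the least-cost plan costs $2.40.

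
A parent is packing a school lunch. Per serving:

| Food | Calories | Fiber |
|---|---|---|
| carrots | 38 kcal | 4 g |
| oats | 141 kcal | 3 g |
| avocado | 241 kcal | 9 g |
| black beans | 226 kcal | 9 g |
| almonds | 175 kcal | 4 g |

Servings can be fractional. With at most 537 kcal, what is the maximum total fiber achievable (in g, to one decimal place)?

Fiber per kcal: carrots 0.1053, black beans 0.03982, avocado 0.03734, almonds 0.02286, oats 0.02128.
With no serving limits, spend the whole calories allowance on carrots: 537 kcal / 38 kcal × 4 g = 56.5 g.

56.5 g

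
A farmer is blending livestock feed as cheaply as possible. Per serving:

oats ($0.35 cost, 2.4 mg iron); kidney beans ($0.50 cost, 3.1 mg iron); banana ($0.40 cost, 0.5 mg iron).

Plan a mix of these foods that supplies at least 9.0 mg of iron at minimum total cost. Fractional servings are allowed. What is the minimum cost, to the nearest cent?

$1.31

Cost per mg of iron: oats $0.1458, kidney beans $0.1613, banana $0.8000.
With no serving limits, use only oats: 9.0 mg / 2.4 mg = 3.75 servings × $0.35 = $1.31.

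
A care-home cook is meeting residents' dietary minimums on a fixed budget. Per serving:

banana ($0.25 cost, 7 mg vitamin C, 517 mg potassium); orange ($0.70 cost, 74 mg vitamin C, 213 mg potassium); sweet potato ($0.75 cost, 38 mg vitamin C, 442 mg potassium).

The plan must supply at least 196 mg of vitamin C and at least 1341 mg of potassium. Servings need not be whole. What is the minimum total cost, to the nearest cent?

$2.14

Two binding constraints pin down two serving amounts, so the optimal mix uses at most two foods. The candidates are each food alone (scaled to the tighter of vitamin C/potassium) and each pair with both constraints tight.
banana only: max(196/7, 1341/517) = 28 servings → $7.00.
orange only: max(196/74, 1341/213) = 6.296 servings → $4.41.
sweet potato only: max(196/38, 1341/442) = 5.158 servings → $3.87.
banana + orange with both tight: 1.564 servings and 2.501 servings → $2.14.
banana + sweet potato with both targets exact would need a negative amount; discard.
orange + sweet potato with both tight: 1.449 servings and 2.336 servings → $2.77.
The minimum over all feasible corners is $2.14.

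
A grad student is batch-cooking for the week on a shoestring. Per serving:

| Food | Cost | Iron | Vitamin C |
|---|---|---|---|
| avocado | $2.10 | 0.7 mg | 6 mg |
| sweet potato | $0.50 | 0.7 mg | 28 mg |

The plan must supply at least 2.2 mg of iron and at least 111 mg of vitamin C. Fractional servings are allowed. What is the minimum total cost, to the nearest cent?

$1.98

This is a tiny linear program; its minimum lies at a vertex of the feasible set. List the vertices and price them.
avocado only: max(2.2/0.7, 111/6) = 18.5 servings → $38.85.
sweet potato only: max(2.2/0.7, 111/28) = 3.964 servings → $1.98.
avocado + sweet potato: intersection lies outside the first quadrant.
The minimum over all feasible corners is $1.98.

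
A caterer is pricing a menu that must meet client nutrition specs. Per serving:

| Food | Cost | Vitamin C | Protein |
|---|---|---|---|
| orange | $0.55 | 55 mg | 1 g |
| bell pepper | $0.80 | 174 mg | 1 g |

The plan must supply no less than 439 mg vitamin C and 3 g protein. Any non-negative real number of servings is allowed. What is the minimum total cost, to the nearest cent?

$2.23

The cheapest plan sits at a corner of the feasible region — with two constraints it uses at most two foods.
orange only: max(439/55, 3/1) = 7.982 servings → $4.39.
bell pepper only: max(439/174, 3/1) = 3 servings → $2.40.
orange + bell pepper with both tight: 0.6975 servings and 2.303 servings → $2.23.
The minimum over all feasible corners is $2.23.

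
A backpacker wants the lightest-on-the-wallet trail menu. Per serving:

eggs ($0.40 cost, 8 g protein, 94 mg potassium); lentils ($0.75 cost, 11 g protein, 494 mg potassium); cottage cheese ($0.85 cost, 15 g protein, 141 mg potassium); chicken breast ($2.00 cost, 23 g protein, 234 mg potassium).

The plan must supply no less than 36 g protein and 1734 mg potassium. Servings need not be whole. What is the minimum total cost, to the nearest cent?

$2.63

Two binding constraints pin down two serving amounts, so the optimal mix uses at most two foods. The candidates are each food alone (scaled to the tighter of protein/potassium) and each pair with both constraints tight.
eggs only: max(36/8, 1734/94) = 18.45 servings → $7.38.
lentils only: max(36/11, 1734/494) = 3.51 servings → $2.63.
cottage cheese only: max(36/15, 1734/141) = 12.3 servings → $10.45.
chicken breast only: max(36/23, 1734/234) = 7.41 servings → $14.82.
eggs + lentils: the both-tight solution has a negative serving — not a feasible corner.
eggs + cottage cheese: the both-tight solution has a negative serving — not a feasible corner.
eggs + chicken breast: intersection lies outside the first quadrant.
lentils + cottage cheese with both targets exact would need a negative amount; discard.
lentils + chicken breast: the both-tight solution has a negative serving — not a feasible corner.
cottage cheese + chicken breast: intersection lies outside the first quadrant.
So the least-cost plan costs $2.63.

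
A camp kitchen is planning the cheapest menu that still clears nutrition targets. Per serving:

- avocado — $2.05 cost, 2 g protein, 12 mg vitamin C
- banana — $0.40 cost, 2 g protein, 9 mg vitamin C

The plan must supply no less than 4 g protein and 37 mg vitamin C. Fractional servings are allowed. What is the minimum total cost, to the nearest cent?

avocado only: max(4/2, 37/12) = 3.083 servings → $6.32.
banana only: max(4/2, 37/9) = 4.111 servings → $1.64.
avocado + banana: intersection lies outside the first quadrant.
So the least-cost plan costs $1.64.

$1.64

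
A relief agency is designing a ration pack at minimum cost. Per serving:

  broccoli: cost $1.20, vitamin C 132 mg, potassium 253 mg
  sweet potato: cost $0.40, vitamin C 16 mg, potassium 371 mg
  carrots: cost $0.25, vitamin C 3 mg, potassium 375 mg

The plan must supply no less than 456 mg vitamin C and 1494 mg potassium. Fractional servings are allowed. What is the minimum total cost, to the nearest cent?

$4.52

With two linear requirements the optimum uses one or two foods; enumerate the corners.
broccoli only: max(456/132, 1494/253) = 5.905 servings → $7.09.
sweet potato only: max(456/16, 1494/371) = 28.5 servings → $11.40.
carrots only: max(456/3, 1494/375) = 152 servings → $38.00.
broccoli + sweet potato with both tight: 3.234 servings and 1.822 servings → $4.61.
broccoli + carrots with both tight: 3.416 servings and 1.679 servings → $4.52.
sweet potato + carrots: the both-tight solution has a negative serving — not a feasible corner.
Cheapest feasible corner: $4.52.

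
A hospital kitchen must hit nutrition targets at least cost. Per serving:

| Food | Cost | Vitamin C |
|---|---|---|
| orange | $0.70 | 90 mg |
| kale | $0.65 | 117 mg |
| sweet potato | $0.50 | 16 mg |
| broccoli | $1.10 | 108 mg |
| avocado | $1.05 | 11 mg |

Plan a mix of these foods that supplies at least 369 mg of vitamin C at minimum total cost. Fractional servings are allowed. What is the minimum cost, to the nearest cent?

$2.05

Cost per mg of vitamin C: kale $0.0056, orange $0.0078, broccoli $0.0102, sweet potato $0.0312, avocado $0.0955.
With no serving limits, use only kale: 369 mg / 117 mg = 3.154 servings × $0.65 = $2.05.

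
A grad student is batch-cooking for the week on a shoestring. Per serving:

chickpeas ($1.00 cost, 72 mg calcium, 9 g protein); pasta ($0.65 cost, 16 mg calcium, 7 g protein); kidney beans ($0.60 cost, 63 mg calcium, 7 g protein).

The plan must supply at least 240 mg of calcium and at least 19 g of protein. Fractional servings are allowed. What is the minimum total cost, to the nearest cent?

Minimising a linear cost over {calcium ≥ 240, protein ≥ 19, servings ≥ 0} — the optimum is at a vertex, using one or two foods.
chickpeas only: max(240/72, 19/9) = 3.333 servings → $3.33.
pasta only: max(240/16, 19/7) = 15 servings → $9.75.
kidney beans only: max(240/63, 19/7) = 3.81 servings → $2.29.
chickpeas + pasta: the both-tight solution has a negative serving — not a feasible corner.
chickpeas + kidney beans: the both-tight solution has a negative serving — not a feasible corner.
pasta + kidney beans with both targets exact would need a negative amount; discard.
Cheapest feasible corner: $2.29.

$2.29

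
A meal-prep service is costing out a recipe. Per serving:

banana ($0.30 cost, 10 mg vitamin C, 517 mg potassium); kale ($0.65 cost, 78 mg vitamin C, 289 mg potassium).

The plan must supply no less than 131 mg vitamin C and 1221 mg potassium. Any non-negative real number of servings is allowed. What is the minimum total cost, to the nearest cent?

$1.42

With two linear requirements the optimum uses one or two foods; enumerate the corners.
banana only: max(131/10, 1221/517) = 13.1 servings → $3.93.
kale only: max(131/78, 1221/289) = 4.225 servings → $2.75.
banana + kale with both tight: 1.533 servings and 1.483 servings → $1.42.
So the least-cost plan costs $1.42.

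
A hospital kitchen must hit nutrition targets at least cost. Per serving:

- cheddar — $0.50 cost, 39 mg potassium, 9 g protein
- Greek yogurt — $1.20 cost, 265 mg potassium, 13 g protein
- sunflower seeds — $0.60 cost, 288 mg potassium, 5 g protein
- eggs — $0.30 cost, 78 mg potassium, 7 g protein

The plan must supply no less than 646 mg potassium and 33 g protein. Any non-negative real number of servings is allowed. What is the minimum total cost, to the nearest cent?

Minimising a linear cost over {potassium ≥ 646, protein ≥ 33, servings ≥ 0} — the optimum is at a vertex, using one or two foods.
cheddar only: max(646/39, 33/9) = 16.56 servings → $8.28.
Greek yogurt only: max(646/265, 33/13) = 2.538 servings → $3.05.
sunflower seeds only: max(646/288, 33/5) = 6.6 servings → $3.96.
eggs only: max(646/78, 33/7) = 8.282 servings → $2.48.
cheddar + Greek yogurt with both tight: 0.1848 servings and 2.411 servings → $2.99.
cheddar + sunflower seeds with both tight: 2.617 servings and 1.889 servings → $2.44.
cheddar + eggs: the both-tight solution has a negative serving — not a feasible corner.
Greek yogurt + sunflower seeds: intersection lies outside the first quadrant.
Greek yogurt + eggs with both tight: 2.316 servings and 0.4126 servings → $2.90.
sunflower seeds + eggs with both tight: 1.198 servings and 3.859 servings → $1.88.
Cheapest feasible corner: $1.88.

$1.88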